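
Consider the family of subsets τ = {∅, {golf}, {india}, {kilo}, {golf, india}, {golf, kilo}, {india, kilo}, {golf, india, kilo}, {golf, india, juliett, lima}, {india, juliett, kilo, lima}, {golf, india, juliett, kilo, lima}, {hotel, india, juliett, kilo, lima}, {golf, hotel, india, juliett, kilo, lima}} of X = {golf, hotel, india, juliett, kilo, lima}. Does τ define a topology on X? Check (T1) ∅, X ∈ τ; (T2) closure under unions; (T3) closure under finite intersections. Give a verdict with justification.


τ is NOT a topology on X.

Axiom (T1): ∅ ∈ τ? Yes; X ∈ τ? Yes.
Axiom (T2/T3): check pairwise unions and intersections of members of τ.
Counterexample for (T3): {golf, india, juliett, lima} ∩ {india, juliett, kilo, lima} = {india, juliett, lima} ∉ τ. Therefore τ is NOT a topology.


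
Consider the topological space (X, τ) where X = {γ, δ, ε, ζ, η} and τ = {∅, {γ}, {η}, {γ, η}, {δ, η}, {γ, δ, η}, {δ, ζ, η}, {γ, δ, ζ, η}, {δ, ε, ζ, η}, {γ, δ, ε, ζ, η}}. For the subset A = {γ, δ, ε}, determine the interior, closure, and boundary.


int(A) = {γ}, cl(A) = {γ, δ, ε, ζ}, ∂A = {δ, ε, ζ}.

Closed sets in (X, τ) are complements of opens:
  closed(X, τ) = {∅, {γ}, {ε}, {γ, ε}, {ε, ζ}, {γ, ε, ζ}, {δ, ε, ζ}, {γ, δ, ε, ζ}, {δ, ε, ζ, η}, {γ, δ, ε, ζ, η}}.
int(A) = ⋃ {U ∈ τ : U ⊆ A}. Opens contained in A: ∅, {γ}.
Taking the union of these: int(A) = {γ}.
cl(A) = ⋂ {C closed : A ⊆ C}. Closed sets containing A: {γ, δ, ε, ζ}, {γ, δ, ε, ζ, η}.
Intersecting these: cl(A) = {γ, δ, ε, ζ}.
∂A = cl(A) ∖ int(A) = {γ, δ, ε, ζ} ∖ {γ} = {δ, ε, ζ}.


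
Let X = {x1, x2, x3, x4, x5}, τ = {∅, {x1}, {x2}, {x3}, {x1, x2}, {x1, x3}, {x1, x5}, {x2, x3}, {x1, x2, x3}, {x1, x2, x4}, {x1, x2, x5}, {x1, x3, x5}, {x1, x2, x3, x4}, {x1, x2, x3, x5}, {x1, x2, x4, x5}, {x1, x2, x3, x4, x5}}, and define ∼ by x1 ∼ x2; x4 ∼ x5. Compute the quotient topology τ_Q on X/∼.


X/∼ = {[x1=x2], [x3], [x4=x5]}; |τ_Q| = 6.

Equivalence classes: [x1=x2], [x3], [x4=x5].
Quotient map π: X → X/∼ sends x1 ↦ [x1=x2], x2 ↦ [x1=x2], x3 ↦ [x3], x4 ↦ [x4=x5], x5 ↦ [x4=x5].
For each subset V ⊆ X/∼, compute π^{-1}(V) ⊆ X and check whether π^{-1}(V) ∈ τ. V is open in τ_Q iff π^{-1}(V) ∈ τ.
  V = {}: π^{-1}(V) = ∅ ∈ τ ✓.
  V = {[x1=x2]}: π^{-1}(V) = {x1, x2} ∈ τ ✓.
  V = {[x3]}: π^{-1}(V) = {x3} ∈ τ ✓.
  V = {[x1=x2], [x3]}: π^{-1}(V) = {x1, x2, x3} ∈ τ ✓.
  V = {[x4=x5]}: π^{-1}(V) = {x4, x5} ∉ τ ✗.
  V = {[x1=x2], [x4=x5]}: π^{-1}(V) = {x1, x2, x4, x5} ∈ τ ✓.
  V = {[x3], [x4=x5]}: π^{-1}(V) = {x3, x4, x5} ∉ τ ✗.
  V = {[x1=x2], [x3], [x4=x5]}: π^{-1}(V) = {x1, x2, x3, x4, x5} ∈ τ ✓.
Open sets in the quotient: τ_Q = {{}, {[x1=x2]}, {[x3]}, {[x1=x2], [x3]}, {[x1=x2], [x4=x5]}, {[x1=x2], [x3], [x4=x5]}} (6 elements).


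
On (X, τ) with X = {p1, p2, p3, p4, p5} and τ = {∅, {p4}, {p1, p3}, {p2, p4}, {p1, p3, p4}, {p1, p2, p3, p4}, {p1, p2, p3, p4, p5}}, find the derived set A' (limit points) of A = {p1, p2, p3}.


A' = {p1, p3, p5}

For each x ∈ X, list the open sets U ∈ τ with x ∈ U, then check whether U ∩ (A ∖ {x}) ≠ ∅ for every such U.
  x = p1: opens ∋ x are {p1, p3}, {p1, p3, p4}, {p1, p2, p3, p4}, {p1, p2, p3, p4, p5}; each meets A ∖ {p1}, so x IS a limit point.
  x = p2: open {p2, p4} ∋ x has {p2, p4} ∩ (A ∖ {p2}) = ∅, so x is NOT a limit point.
  x = p3: opens ∋ x are {p1, p3}, {p1, p3, p4}, {p1, p2, p3, p4}, {p1, p2, p3, p4, p5}; each meets A ∖ {p3}, so x IS a limit point.
  x = p4: open {p4} ∋ x has {p4} ∩ (A ∖ {p4}) = ∅, so x is NOT a limit point.
  x = p5: opens ∋ x are {p1, p2, p3, p4, p5}; each meets A ∖ {p5}, so x IS a limit point.
Collecting: A' = {p1, p3, p5}.


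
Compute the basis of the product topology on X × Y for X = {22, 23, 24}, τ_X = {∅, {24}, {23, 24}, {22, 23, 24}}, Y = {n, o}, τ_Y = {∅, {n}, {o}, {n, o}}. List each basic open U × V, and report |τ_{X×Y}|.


Basis B = {∅ × ∅, {24} × {n}, {24} × {o}, {23, 24} × {n}, {23, 24} × {o}, {24} × {n, o}, {22, 23, 24} × {n}, {22, 23, 24} × {o}, {23, 24} × {n, o}, {22, 23, 24} × {n, o}}; |τ_{X×Y}| = 16.

Enumerate products U × V with U ∈ τ_X, V ∈ τ_Y (deduplicated):
  ∅ × ∅ = {} (∅)
  {24} × {n} = {(24,n)}
  {24} × {o} = {(24,o)}
  {23, 24} × {n} = {(23,n), (24,n)}
  {23, 24} × {o} = {(23,o), (24,o)}
  {24} × {n, o} = {(24,n), (24,o)}
  {22, 23, 24} × {n} = {(22,n), (23,n), (24,n)}
  {22, 23, 24} × {o} = {(22,o), (23,o), (24,o)}
  {23, 24} × {n, o} = {(23,n), (23,o), (24,n), (24,o)}
  {22, 23, 24} × {n, o} = {(22,n), (22,o), (23,n), (23,o), (24,n), (24,o)}
These 10 distinct sets form the basis B.
Close under arbitrary unions to get τ_{X×Y}; counting gives |τ_{X×Y}| = 16.


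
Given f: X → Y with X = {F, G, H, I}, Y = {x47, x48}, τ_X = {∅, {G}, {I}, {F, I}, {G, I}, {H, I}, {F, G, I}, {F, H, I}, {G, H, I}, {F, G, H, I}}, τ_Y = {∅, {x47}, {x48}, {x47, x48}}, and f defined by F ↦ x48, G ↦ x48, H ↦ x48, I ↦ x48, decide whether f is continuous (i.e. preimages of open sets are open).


f IS continuous.

Compute f^{-1}(U) for each U ∈ τ_Y:
  U = ∅: f^{-1}(U) = ∅ ∈ τ_X ✓.
  U = {x47}: f^{-1}(U) = ∅ ∈ τ_X ✓.
  U = {x48}: f^{-1}(U) = {F, G, H, I} ∈ τ_X ✓.
  U = {x47, x48}: f^{-1}(U) = {F, G, H, I} ∈ τ_X ✓.
Every preimage lies in τ_X, so f IS continuous.


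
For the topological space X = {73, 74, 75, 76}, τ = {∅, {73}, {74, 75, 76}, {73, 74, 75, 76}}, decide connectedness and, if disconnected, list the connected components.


(X, τ) is disconnected; components = [{73}, {74, 75, 76}].

Find clopen sets (U ∈ τ with X ∖ U ∈ τ):
  U = ∅, X ∖ U = {73, 74, 75, 76} — both open, so U is clopen.
  U = {73}, X ∖ U = {74, 75, 76} — both open, so U is clopen.
  U = {74, 75, 76}, X ∖ U = {73} — both open, so U is clopen.
  U = {73, 74, 75, 76}, X ∖ U = ∅ — both open, so U is clopen.
Nontrivial clopen(s) exist: e.g. {74, 75, 76}. So (X, τ) is disconnected.
Compute connected components by grouping points that agree on all clopens:
  component: {73}
  component: {74, 75, 76}


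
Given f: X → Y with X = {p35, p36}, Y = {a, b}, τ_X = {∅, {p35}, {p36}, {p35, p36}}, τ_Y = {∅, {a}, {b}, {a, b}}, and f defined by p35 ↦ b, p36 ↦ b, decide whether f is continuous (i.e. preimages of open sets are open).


f IS continuous.

Compute f^{-1}(U) for each U ∈ τ_Y:
  U = ∅: f^{-1}(U) = ∅ ∈ τ_X ✓.
  U = {a}: f^{-1}(U) = ∅ ∈ τ_X ✓.
  U = {b}: f^{-1}(U) = {p35, p36} ∈ τ_X ✓.
  U = {a, b}: f^{-1}(U) = {p35, p36} ∈ τ_X ✓.
Every preimage lies in τ_X, so f IS continuous.


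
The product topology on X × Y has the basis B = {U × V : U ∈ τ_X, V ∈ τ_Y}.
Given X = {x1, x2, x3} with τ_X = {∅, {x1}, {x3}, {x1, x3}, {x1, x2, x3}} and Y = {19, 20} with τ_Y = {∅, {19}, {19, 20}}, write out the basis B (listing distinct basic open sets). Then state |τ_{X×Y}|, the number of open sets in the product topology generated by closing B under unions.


Basis B = {∅ × ∅, {x1} × {19}, {x3} × {19}, {x1} × {19, 20}, {x1, x3} × {19}, {x3} × {19, 20}, {x1, x2, x3} × {19}, {x1, x3} × {19, 20}, {x1, x2, x3} × {19, 20}}; |τ_{X×Y}| = 14.

Enumerate products U × V with U ∈ τ_X, V ∈ τ_Y (deduplicated):
  ∅ × ∅ = {} (∅)
  {x1} × {19} = {(x1,19)}
  {x3} × {19} = {(x3,19)}
  {x1} × {19, 20} = {(x1,19), (x1,20)}
  {x1, x3} × {19} = {(x1,19), (x3,19)}
  {x3} × {19, 20} = {(x3,19), (x3,20)}
  {x1, x2, x3} × {19} = {(x1,19), (x2,19), (x3,19)}
  {x1, x3} × {19, 20} = {(x1,19), (x1,20), (x3,19), (x3,20)}
  {x1, x2, x3} × {19, 20} = {(x1,19), (x1,20), (x2,19), (x2,20), (x3,19), (x3,20)}
These 9 distinct sets form the basis B.
Close under arbitrary unions to get τ_{X×Y}; counting gives |τ_{X×Y}| = 14.


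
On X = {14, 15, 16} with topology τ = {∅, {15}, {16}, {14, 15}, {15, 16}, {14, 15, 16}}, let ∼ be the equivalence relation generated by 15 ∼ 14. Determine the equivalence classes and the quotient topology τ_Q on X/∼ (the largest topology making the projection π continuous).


X/∼ = {[14=15], [16]}; |τ_Q| = 4.

Equivalence classes: [14=15], [16].
Quotient map π: X → X/∼ sends 14 ↦ [14=15], 15 ↦ [14=15], 16 ↦ [16].
For each subset V ⊆ X/∼, compute π^{-1}(V) ⊆ X and check whether π^{-1}(V) ∈ τ. V is open in τ_Q iff π^{-1}(V) ∈ τ.
  V = {}: π^{-1}(V) = ∅ ∈ τ ✓.
  V = {[14=15]}: π^{-1}(V) = {14, 15} ∈ τ ✓.
  V = {[16]}: π^{-1}(V) = {16} ∈ τ ✓.
  V = {[14=15], [16]}: π^{-1}(V) = {14, 15, 16} ∈ τ ✓.
Open sets in the quotient: τ_Q = {{}, {[14=15]}, {[16]}, {[14=15], [16]}} (4 elements).


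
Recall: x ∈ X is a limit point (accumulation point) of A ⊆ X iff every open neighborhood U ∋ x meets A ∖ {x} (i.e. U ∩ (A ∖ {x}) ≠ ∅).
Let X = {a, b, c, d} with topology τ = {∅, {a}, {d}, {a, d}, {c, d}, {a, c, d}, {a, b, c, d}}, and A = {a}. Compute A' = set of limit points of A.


A' = {b}

For each x ∈ X, list the open sets U ∈ τ with x ∈ U, then check whether U ∩ (A ∖ {x}) ≠ ∅ for every such U.
  x = a: open {a} ∋ x has {a} ∩ (A ∖ {a}) = ∅, so x is NOT a limit point.
  x = b: opens ∋ x are {a, b, c, d}; each meets A ∖ {b}, so x IS a limit point.
  x = c: open {c, d} ∋ x has {c, d} ∩ (A ∖ {c}) = ∅, so x is NOT a limit point.
  x = d: open {d} ∋ x has {d} ∩ (A ∖ {d}) = ∅, so x is NOT a limit point.
Collecting: A' = {b}.


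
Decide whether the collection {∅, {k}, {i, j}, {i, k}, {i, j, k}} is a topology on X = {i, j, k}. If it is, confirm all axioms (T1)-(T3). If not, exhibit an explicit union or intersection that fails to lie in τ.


τ is NOT a topology on X.

Axiom (T1): ∅ ∈ τ? Yes; X ∈ τ? Yes.
Axiom (T2/T3): check pairwise unions and intersections of members of τ.
Counterexample for (T3): {i, j} ∩ {i, k} = {i} ∉ τ. Therefore τ is NOT a topology.


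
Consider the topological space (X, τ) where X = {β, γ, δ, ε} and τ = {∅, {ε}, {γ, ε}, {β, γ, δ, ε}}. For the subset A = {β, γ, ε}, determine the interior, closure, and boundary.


int(A) = {γ, ε}, cl(A) = {β, γ, δ, ε}, ∂A = {β, δ}.

Closed sets in (X, τ) are complements of opens:
  closed(X, τ) = {∅, {β, δ}, {β, γ, δ}, {β, γ, δ, ε}}.
int(A) = ⋃ {U ∈ τ : U ⊆ A}. Opens contained in A: ∅, {ε}, {γ, ε}.
Taking the union of these: int(A) = {γ, ε}.
cl(A) = ⋂ {C closed : A ⊆ C}. Closed sets containing A: {β, γ, δ, ε}.
Intersecting these: cl(A) = {β, γ, δ, ε}.
∂A = cl(A) ∖ int(A) = {β, γ, δ, ε} ∖ {γ, ε} = {β, δ}.


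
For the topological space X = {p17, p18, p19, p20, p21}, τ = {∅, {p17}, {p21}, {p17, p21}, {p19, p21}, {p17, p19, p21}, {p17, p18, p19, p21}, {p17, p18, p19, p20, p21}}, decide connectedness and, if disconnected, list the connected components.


(X, τ) is connected.

Find clopen sets (U ∈ τ with X ∖ U ∈ τ):
  U = ∅, X ∖ U = {p17, p18, p19, p20, p21} — both open, so U is clopen.
  U = {p17, p18, p19, p20, p21}, X ∖ U = ∅ — both open, so U is clopen.
Only trivial clopens (∅ and X) exist, so (X, τ) is connected.
Compute connected components by grouping points that agree on all clopens:
  component: {p17, p18, p19, p20, p21}


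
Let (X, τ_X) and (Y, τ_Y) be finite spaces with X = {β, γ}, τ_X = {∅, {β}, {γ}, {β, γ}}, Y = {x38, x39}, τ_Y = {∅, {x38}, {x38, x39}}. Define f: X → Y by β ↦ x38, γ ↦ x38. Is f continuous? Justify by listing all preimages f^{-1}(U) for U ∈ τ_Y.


f IS continuous.

Compute f^{-1}(U) for each U ∈ τ_Y:
  U = ∅: f^{-1}(U) = ∅ ∈ τ_X ✓.
  U = {x38}: f^{-1}(U) = {β, γ} ∈ τ_X ✓.
  U = {x38, x39}: f^{-1}(U) = {β, γ} ∈ τ_X ✓.
Every preimage lies in τ_X, so f IS continuous.


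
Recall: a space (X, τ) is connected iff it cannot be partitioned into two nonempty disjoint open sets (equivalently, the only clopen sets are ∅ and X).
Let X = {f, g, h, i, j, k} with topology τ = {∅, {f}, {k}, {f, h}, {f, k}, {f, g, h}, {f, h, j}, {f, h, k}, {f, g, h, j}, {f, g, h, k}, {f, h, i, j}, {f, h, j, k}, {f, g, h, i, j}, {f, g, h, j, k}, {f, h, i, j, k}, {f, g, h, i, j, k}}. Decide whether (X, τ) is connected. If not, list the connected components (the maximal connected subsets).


(X, τ) is disconnected; components = [{k}, {f, g, h, i, j}].

Find clopen sets (U ∈ τ with X ∖ U ∈ τ):
  U = ∅, X ∖ U = {f, g, h, i, j, k} — both open, so U is clopen.
  U = {k}, X ∖ U = {f, g, h, i, j} — both open, so U is clopen.
  U = {f, g, h, i, j}, X ∖ U = {k} — both open, so U is clopen.
  U = {f, g, h, i, j, k}, X ∖ U = ∅ — both open, so U is clopen.
Nontrivial clopen(s) exist: e.g. {f, g, h, i, j}. So (X, τ) is disconnected.
Compute connected components by grouping points that agree on all clopens:
  component: {k}
  component: {f, g, h, i, j}


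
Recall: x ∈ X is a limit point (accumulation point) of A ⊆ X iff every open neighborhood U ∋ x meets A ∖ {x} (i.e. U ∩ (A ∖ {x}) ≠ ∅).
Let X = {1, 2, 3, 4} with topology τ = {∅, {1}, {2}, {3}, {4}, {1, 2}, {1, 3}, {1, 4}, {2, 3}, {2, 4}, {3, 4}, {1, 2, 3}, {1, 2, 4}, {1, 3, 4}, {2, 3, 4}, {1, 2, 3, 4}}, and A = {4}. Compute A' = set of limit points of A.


A' = ∅

For each x ∈ X, list the open sets U ∈ τ with x ∈ U, then check whether U ∩ (A ∖ {x}) ≠ ∅ for every such U.
  x = 1: open {1} ∋ x has {1} ∩ (A ∖ {1}) = ∅, so x is NOT a limit point.
  x = 2: open {2} ∋ x has {2} ∩ (A ∖ {2}) = ∅, so x is NOT a limit point.
  x = 3: open {3} ∋ x has {3} ∩ (A ∖ {3}) = ∅, so x is NOT a limit point.
  x = 4: open {4} ∋ x has {4} ∩ (A ∖ {4}) = ∅, so x is NOT a limit point.
Collecting: A' = ∅.


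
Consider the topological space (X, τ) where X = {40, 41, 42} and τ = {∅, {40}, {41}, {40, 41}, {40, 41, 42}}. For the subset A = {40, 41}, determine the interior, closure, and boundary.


int(A) = {40, 41}, cl(A) = {40, 41, 42}, ∂A = {42}.

Closed sets in (X, τ) are complements of opens:
  closed(X, τ) = {∅, {42}, {40, 42}, {41, 42}, {40, 41, 42}}.
int(A) = ⋃ {U ∈ τ : U ⊆ A}. Opens contained in A: ∅, {40}, {41}, {40, 41}.
Taking the union of these: int(A) = {40, 41}.
cl(A) = ⋂ {C closed : A ⊆ C}. Closed sets containing A: {40, 41, 42}.
Intersecting these: cl(A) = {40, 41, 42}.
∂A = cl(A) ∖ int(A) = {40, 41, 42} ∖ {40, 41} = {42}.


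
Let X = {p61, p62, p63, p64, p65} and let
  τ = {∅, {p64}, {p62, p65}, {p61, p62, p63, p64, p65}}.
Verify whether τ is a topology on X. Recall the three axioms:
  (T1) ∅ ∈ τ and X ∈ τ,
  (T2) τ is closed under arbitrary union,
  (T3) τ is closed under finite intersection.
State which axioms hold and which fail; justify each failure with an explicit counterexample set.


τ is NOT a topology on X.

Axiom (T1): ∅ ∈ τ? Yes; X ∈ τ? Yes.
Axiom (T2/T3): check pairwise unions and intersections of members of τ.
Counterexample for (T2): {p64} ∪ {p62, p65} = {p62, p64, p65} ∉ τ. Therefore τ is NOT a topology.


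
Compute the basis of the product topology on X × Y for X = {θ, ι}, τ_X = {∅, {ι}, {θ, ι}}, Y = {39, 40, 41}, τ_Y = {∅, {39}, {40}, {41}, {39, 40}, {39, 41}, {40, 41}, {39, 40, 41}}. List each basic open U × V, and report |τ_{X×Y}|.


Basis B = {∅ × ∅, {ι} × {39}, {ι} × {40}, {ι} × {41}, {θ, ι} × {39}, {θ, ι} × {40}, {θ, ι} × {41}, {ι} × {39, 40}, {ι} × {39, 41}, {ι} × {40, 41}, {ι} × {39, 40, 41}, {θ, ι} × {39, 40}, {θ, ι} × {39, 41}, {θ, ι} × {40, 41}, {θ, ι} × {39, 40, 41}}; |τ_{X×Y}| = 27.

Enumerate products U × V with U ∈ τ_X, V ∈ τ_Y (deduplicated):
  ∅ × ∅ = {} (∅)
  {ι} × {39} = {(ι,39)}
  {ι} × {40} = {(ι,40)}
  {ι} × {41} = {(ι,41)}
  {θ, ι} × {39} = {(θ,39), (ι,39)}
  {θ, ι} × {40} = {(θ,40), (ι,40)}
  {θ, ι} × {41} = {(θ,41), (ι,41)}
  {ι} × {39, 40} = {(ι,39), (ι,40)}
  {ι} × {39, 41} = {(ι,39), (ι,41)}
  {ι} × {40, 41} = {(ι,40), (ι,41)}
  {ι} × {39, 40, 41} = {(ι,39), (ι,40), (ι,41)}
  {θ, ι} × {39, 40} = {(θ,39), (θ,40), (ι,39), (ι,40)}
  {θ, ι} × {39, 41} = {(θ,39), (θ,41), (ι,39), (ι,41)}
  {θ, ι} × {40, 41} = {(θ,40), (θ,41), (ι,40), (ι,41)}
  {θ, ι} × {39, 40, 41} = {(θ,39), (θ,40), (θ,41), (ι,39), (ι,40), (ι,41)}
These 15 distinct sets form the basis B.
Close under arbitrary unions to get τ_{X×Y}; counting gives |τ_{X×Y}| = 27.


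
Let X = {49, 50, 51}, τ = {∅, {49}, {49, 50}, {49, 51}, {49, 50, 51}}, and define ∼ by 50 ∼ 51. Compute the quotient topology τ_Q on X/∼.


X/∼ = {[49], [50=51]}; |τ_Q| = 3.

Equivalence classes: [49], [50=51].
Quotient map π: X → X/∼ sends 49 ↦ [49], 50 ↦ [50=51], 51 ↦ [50=51].
For each subset V ⊆ X/∼, compute π^{-1}(V) ⊆ X and check whether π^{-1}(V) ∈ τ. V is open in τ_Q iff π^{-1}(V) ∈ τ.
  V = {}: π^{-1}(V) = ∅ ∈ τ ✓.
  V = {[49]}: π^{-1}(V) = {49} ∈ τ ✓.
  V = {[50=51]}: π^{-1}(V) = {50, 51} ∉ τ ✗.
  V = {[49], [50=51]}: π^{-1}(V) = {49, 50, 51} ∈ τ ✓.
Open sets in the quotient: τ_Q = {{}, {[49]}, {[49], [50=51]}} (3 elements).


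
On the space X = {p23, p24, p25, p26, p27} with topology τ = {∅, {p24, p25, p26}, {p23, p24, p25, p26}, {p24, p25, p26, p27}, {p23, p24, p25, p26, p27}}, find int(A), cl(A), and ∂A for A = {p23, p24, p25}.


int(A) = ∅, cl(A) = {p23, p24, p25, p26, p27}, ∂A = {p23, p24, p25, p26, p27}.

Closed sets in (X, τ) are complements of opens:
  closed(X, τ) = {∅, {p23}, {p27}, {p23, p27}, {p23, p24, p25, p26, p27}}.
int(A) = ⋃ {U ∈ τ : U ⊆ A}. Opens contained in A: ∅.
Taking the union of these: int(A) = ∅.
cl(A) = ⋂ {C closed : A ⊆ C}. Closed sets containing A: {p23, p24, p25, p26, p27}.
Intersecting these: cl(A) = {p23, p24, p25, p26, p27}.
∂A = cl(A) ∖ int(A) = {p23, p24, p25, p26, p27} ∖ ∅ = {p23, p24, p25, p26, p27}.


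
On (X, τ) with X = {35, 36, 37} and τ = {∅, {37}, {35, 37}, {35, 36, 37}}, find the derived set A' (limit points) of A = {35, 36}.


A' = {36}

For each x ∈ X, list the open sets U ∈ τ with x ∈ U, then check whether U ∩ (A ∖ {x}) ≠ ∅ for every such U.
  x = 35: open {35, 37} ∋ x has {35, 37} ∩ (A ∖ {35}) = ∅, so x is NOT a limit point.
  x = 36: opens ∋ x are {35, 36, 37}; each meets A ∖ {36}, so x IS a limit point.
  x = 37: open {37} ∋ x has {37} ∩ (A ∖ {37}) = ∅, so x is NOT a limit point.
Collecting: A' = {36}.


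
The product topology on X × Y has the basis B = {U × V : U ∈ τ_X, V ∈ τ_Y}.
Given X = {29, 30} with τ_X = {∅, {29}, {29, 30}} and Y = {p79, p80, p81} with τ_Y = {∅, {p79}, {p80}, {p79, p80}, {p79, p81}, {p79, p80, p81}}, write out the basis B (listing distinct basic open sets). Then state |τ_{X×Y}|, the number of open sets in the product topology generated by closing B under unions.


Basis B = {∅ × ∅, {29} × {p79}, {29} × {p80}, {29} × {p79, p80}, {29} × {p79, p81}, {29, 30} × {p79}, {29, 30} × {p80}, {29} × {p79, p80, p81}, {29, 30} × {p79, p80}, {29, 30} × {p79, p81}, {29, 30} × {p79, p80, p81}}; |τ_{X×Y}| = 18.

Enumerate products U × V with U ∈ τ_X, V ∈ τ_Y (deduplicated):
  ∅ × ∅ = {} (∅)
  {29} × {p79} = {(29,p79)}
  {29} × {p80} = {(29,p80)}
  {29} × {p79, p80} = {(29,p79), (29,p80)}
  {29} × {p79, p81} = {(29,p79), (29,p81)}
  {29, 30} × {p79} = {(29,p79), (30,p79)}
  {29, 30} × {p80} = {(29,p80), (30,p80)}
  {29} × {p79, p80, p81} = {(29,p79), (29,p80), (29,p81)}
  {29, 30} × {p79, p80} = {(29,p79), (29,p80), (30,p79), (30,p80)}
  {29, 30} × {p79, p81} = {(29,p79), (29,p81), (30,p79), (30,p81)}
  {29, 30} × {p79, p80, p81} = {(29,p79), (29,p80), (29,p81), (30,p79), (30,p80), (30,p81)}
These 11 distinct sets form the basis B.
Close under arbitrary unions to get τ_{X×Y}; counting gives |τ_{X×Y}| = 18.


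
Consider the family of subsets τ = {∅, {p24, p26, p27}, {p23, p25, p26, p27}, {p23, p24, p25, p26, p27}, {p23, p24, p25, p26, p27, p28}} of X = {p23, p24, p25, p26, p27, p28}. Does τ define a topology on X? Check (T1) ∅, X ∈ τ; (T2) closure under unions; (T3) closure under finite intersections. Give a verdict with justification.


τ is NOT a topology on X.

Axiom (T1): ∅ ∈ τ? Yes; X ∈ τ? Yes.
Axiom (T2/T3): check pairwise unions and intersections of members of τ.
Counterexample for (T3): {p24, p26, p27} ∩ {p23, p25, p26, p27} = {p26, p27} ∉ τ. Therefore τ is NOT a topology.


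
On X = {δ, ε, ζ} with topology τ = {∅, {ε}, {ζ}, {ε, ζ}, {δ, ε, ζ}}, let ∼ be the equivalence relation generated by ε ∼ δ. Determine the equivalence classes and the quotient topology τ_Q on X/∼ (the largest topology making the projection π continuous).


X/∼ = {[δ=ε], [ζ]}; |τ_Q| = 3.

Equivalence classes: [δ=ε], [ζ].
Quotient map π: X → X/∼ sends δ ↦ [δ=ε], ε ↦ [δ=ε], ζ ↦ [ζ].
For each subset V ⊆ X/∼, compute π^{-1}(V) ⊆ X and check whether π^{-1}(V) ∈ τ. V is open in τ_Q iff π^{-1}(V) ∈ τ.
  V = {}: π^{-1}(V) = ∅ ∈ τ ✓.
  V = {[δ=ε]}: π^{-1}(V) = {δ, ε} ∉ τ ✗.
  V = {[ζ]}: π^{-1}(V) = {ζ} ∈ τ ✓.
  V = {[δ=ε], [ζ]}: π^{-1}(V) = {δ, ε, ζ} ∈ τ ✓.
Open sets in the quotient: τ_Q = {{}, {[ζ]}, {[δ=ε], [ζ]}} (3 elements).


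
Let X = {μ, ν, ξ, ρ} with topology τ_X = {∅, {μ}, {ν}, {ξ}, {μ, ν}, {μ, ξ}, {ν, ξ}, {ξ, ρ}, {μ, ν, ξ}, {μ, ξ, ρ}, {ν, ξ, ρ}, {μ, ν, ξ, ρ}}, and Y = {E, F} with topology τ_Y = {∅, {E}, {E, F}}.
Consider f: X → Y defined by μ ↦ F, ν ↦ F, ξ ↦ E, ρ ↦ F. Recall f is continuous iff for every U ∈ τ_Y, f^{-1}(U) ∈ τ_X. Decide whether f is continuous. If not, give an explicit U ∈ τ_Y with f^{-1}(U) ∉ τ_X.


f IS continuous.

Compute f^{-1}(U) for each U ∈ τ_Y:
  U = ∅: f^{-1}(U) = ∅ ∈ τ_X ✓.
  U = {E}: f^{-1}(U) = {ξ} ∈ τ_X ✓.
  U = {E, F}: f^{-1}(U) = {μ, ν, ξ, ρ} ∈ τ_X ✓.
Every preimage lies in τ_X, so f IS continuous.


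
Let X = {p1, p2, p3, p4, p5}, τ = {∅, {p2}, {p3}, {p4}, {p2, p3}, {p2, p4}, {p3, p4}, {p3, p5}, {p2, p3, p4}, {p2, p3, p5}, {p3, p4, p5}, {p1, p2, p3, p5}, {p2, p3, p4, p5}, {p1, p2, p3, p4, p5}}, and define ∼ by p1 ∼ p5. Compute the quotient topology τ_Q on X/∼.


X/∼ = {[p1=p5], [p2], [p3], [p4]}; |τ_Q| = 10.

Equivalence classes: [p1=p5], [p2], [p3], [p4].
Quotient map π: X → X/∼ sends p1 ↦ [p1=p5], p2 ↦ [p2], p3 ↦ [p3], p4 ↦ [p4], p5 ↦ [p1=p5].
For each subset V ⊆ X/∼, compute π^{-1}(V) ⊆ X and check whether π^{-1}(V) ∈ τ. V is open in τ_Q iff π^{-1}(V) ∈ τ.
  V = {}: π^{-1}(V) = ∅ ∈ τ ✓.
  V = {[p1=p5]}: π^{-1}(V) = {p1, p5} ∉ τ ✗.
  V = {[p2]}: π^{-1}(V) = {p2} ∈ τ ✓.
  V = {[p1=p5], [p2]}: π^{-1}(V) = {p1, p2, p5} ∉ τ ✗.
  V = {[p3]}: π^{-1}(V) = {p3} ∈ τ ✓.
  V = {[p1=p5], [p3]}: π^{-1}(V) = {p1, p3, p5} ∉ τ ✗.
  V = {[p2], [p3]}: π^{-1}(V) = {p2, p3} ∈ τ ✓.
  V = {[p1=p5], [p2], [p3]}: π^{-1}(V) = {p1, p2, p3, p5} ∈ τ ✓.
  V = {[p4]}: π^{-1}(V) = {p4} ∈ τ ✓.
  V = {[p1=p5], [p4]}: π^{-1}(V) = {p1, p4, p5} ∉ τ ✗.
  V = {[p2], [p4]}: π^{-1}(V) = {p2, p4} ∈ τ ✓.
  V = {[p1=p5], [p2], [p4]}: π^{-1}(V) = {p1, p2, p4, p5} ∉ τ ✗.
  V = {[p3], [p4]}: π^{-1}(V) = {p3, p4} ∈ τ ✓.
  V = {[p1=p5], [p3], [p4]}: π^{-1}(V) = {p1, p3, p4, p5} ∉ τ ✗.
  V = {[p2], [p3], [p4]}: π^{-1}(V) = {p2, p3, p4} ∈ τ ✓.
  V = {[p1=p5], [p2], [p3], [p4]}: π^{-1}(V) = {p1, p2, p3, p4, p5} ∈ τ ✓.
Open sets in the quotient: τ_Q = {{}, {[p2]}, {[p3]}, {[p2], [p3]}, {[p1=p5], [p2], [p3]}, {[p4]}, {[p2], [p4]}, {[p3], [p4]}, {[p2], [p3], [p4]}, {[p1=p5], [p2], [p3], [p4]}} (10 elements).


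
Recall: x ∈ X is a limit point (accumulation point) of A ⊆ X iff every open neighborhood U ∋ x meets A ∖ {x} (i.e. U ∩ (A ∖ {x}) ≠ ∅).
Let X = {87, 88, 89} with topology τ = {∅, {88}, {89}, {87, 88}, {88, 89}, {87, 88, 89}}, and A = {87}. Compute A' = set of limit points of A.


A' = ∅

For each x ∈ X, list the open sets U ∈ τ with x ∈ U, then check whether U ∩ (A ∖ {x}) ≠ ∅ for every such U.
  x = 87: open {87, 88} ∋ x has {87, 88} ∩ (A ∖ {87}) = ∅, so x is NOT a limit point.
  x = 88: open {88} ∋ x has {88} ∩ (A ∖ {88}) = ∅, so x is NOT a limit point.
  x = 89: open {89} ∋ x has {89} ∩ (A ∖ {89}) = ∅, so x is NOT a limit point.
Collecting: A' = ∅.


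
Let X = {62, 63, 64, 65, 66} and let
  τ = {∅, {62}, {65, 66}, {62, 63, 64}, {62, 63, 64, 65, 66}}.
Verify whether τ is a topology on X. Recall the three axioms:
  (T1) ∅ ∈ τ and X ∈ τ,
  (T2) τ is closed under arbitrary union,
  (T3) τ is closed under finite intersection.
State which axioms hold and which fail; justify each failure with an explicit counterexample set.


τ is NOT a topology on X.

Axiom (T1): ∅ ∈ τ? Yes; X ∈ τ? Yes.
Axiom (T2/T3): check pairwise unions and intersections of members of τ.
Counterexample for (T2): {62} ∪ {65, 66} = {62, 65, 66} ∉ τ. Therefore τ is NOT a topology.


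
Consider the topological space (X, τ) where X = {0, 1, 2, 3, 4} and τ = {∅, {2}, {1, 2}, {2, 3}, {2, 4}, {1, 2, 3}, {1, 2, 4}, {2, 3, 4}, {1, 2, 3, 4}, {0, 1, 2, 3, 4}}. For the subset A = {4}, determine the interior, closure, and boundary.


int(A) = ∅, cl(A) = {0, 4}, ∂A = {0, 4}.

Closed sets in (X, τ) are complements of opens:
  closed(X, τ) = {∅, {0}, {0, 1}, {0, 3}, {0, 4}, {0, 1, 3}, {0, 1, 4}, {0, 3, 4}, {0, 1, 3, 4}, {0, 1, 2, 3, 4}}.
int(A) = ⋃ {U ∈ τ : U ⊆ A}. Opens contained in A: ∅.
Taking the union of these: int(A) = ∅.
cl(A) = ⋂ {C closed : A ⊆ C}. Closed sets containing A: {0, 4}, {0, 1, 4}, {0, 3, 4}, {0, 1, 3, 4}, {0, 1, 2, 3, 4}.
Intersecting these: cl(A) = {0, 4}.
∂A = cl(A) ∖ int(A) = {0, 4} ∖ ∅ = {0, 4}.


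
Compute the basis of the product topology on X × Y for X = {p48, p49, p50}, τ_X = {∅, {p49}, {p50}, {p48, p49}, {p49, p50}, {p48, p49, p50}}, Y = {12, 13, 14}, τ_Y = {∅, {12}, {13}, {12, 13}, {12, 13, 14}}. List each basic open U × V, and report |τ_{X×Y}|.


Basis B = {∅ × ∅, {p49} × {12}, {p49} × {13}, {p50} × {12}, {p50} × {13}, {p48, p49} × {12}, {p48, p49} × {13}, {p49} × {12, 13}, {p49, p50} × {12}, {p49, p50} × {13}, {p50} × {12, 13}, {p48, p49, p50} × {12}, {p48, p49, p50} × {13}, {p49} × {12, 13, 14}, {p50} × {12, 13, 14}, {p48, p49} × {12, 13}, {p49, p50} × {12, 13}, {p48, p49} × {12, 13, 14}, {p48, p49, p50} × {12, 13}, {p49, p50} × {12, 13, 14}, {p48, p49, p50} × {12, 13, 14}}; |τ_{X×Y}| = 70.

Enumerate products U × V with U ∈ τ_X, V ∈ τ_Y (deduplicated):
  ∅ × ∅ = {} (∅)
  {p49} × {12} = {(p49,12)}
  {p49} × {13} = {(p49,13)}
  {p50} × {12} = {(p50,12)}
  {p50} × {13} = {(p50,13)}
  {p48, p49} × {12} = {(p48,12), (p49,12)}
  {p48, p49} × {13} = {(p48,13), (p49,13)}
  {p49} × {12, 13} = {(p49,12), (p49,13)}
  {p49, p50} × {12} = {(p49,12), (p50,12)}
  {p49, p50} × {13} = {(p49,13), (p50,13)}
  {p50} × {12, 13} = {(p50,12), (p50,13)}
  {p48, p49, p50} × {12} = {(p48,12), (p49,12), (p50,12)}
  {p48, p49, p50} × {13} = {(p48,13), (p49,13), (p50,13)}
  {p49} × {12, 13, 14} = {(p49,12), (p49,13), (p49,14)}
  {p50} × {12, 13, 14} = {(p50,12), (p50,13), (p50,14)}
  {p48, p49} × {12, 13} = {(p48,12), (p48,13), (p49,12), (p49,13)}
  {p49, p50} × {12, 13} = {(p49,12), (p49,13), (p50,12), (p50,13)}
  {p48, p49} × {12, 13, 14} = {(p48,12), (p48,13), (p48,14), (p49,12), (p49,13), (p49,14)}
  {p48, p49, p50} × {12, 13} = {(p48,12), (p48,13), (p49,12), (p49,13), (p50,12), (p50,13)}
  {p49, p50} × {12, 13, 14} = {(p49,12), (p49,13), (p49,14), (p50,12), (p50,13), (p50,14)}
  {p48, p49, p50} × {12, 13, 14} = {(p48,12), (p48,13), (p48,14), (p49,12), (p49,13), (p49,14), (p50,12), (p50,13), (p50,14)}
These 21 distinct sets form the basis B.
Close under arbitrary unions to get τ_{X×Y}; counting gives |τ_{X×Y}| = 70.


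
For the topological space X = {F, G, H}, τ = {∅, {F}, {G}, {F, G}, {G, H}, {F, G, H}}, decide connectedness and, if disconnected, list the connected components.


(X, τ) is disconnected; components = [{F}, {G, H}].

Find clopen sets (U ∈ τ with X ∖ U ∈ τ):
  U = ∅, X ∖ U = {F, G, H} — both open, so U is clopen.
  U = {F}, X ∖ U = {G, H} — both open, so U is clopen.
  U = {G, H}, X ∖ U = {F} — both open, so U is clopen.
  U = {F, G, H}, X ∖ U = ∅ — both open, so U is clopen.
Nontrivial clopen(s) exist: e.g. {F}. So (X, τ) is disconnected.
Compute connected components by grouping points that agree on all clopens:
  component: {F}
  component: {G, H}


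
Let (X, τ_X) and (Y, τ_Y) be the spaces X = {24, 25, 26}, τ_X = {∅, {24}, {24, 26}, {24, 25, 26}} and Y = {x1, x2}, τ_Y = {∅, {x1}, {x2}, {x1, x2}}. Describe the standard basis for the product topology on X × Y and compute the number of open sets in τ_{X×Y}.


Basis B = {∅ × ∅, {24} × {x1}, {24} × {x2}, {24} × {x1, x2}, {24, 26} × {x1}, {24, 26} × {x2}, {24, 25, 26} × {x1}, {24, 25, 26} × {x2}, {24, 26} × {x1, x2}, {24, 25, 26} × {x1, x2}}; |τ_{X×Y}| = 16.

Enumerate products U × V with U ∈ τ_X, V ∈ τ_Y (deduplicated):
  ∅ × ∅ = {} (∅)
  {24} × {x1} = {(24,x1)}
  {24} × {x2} = {(24,x2)}
  {24} × {x1, x2} = {(24,x1), (24,x2)}
  {24, 26} × {x1} = {(24,x1), (26,x1)}
  {24, 26} × {x2} = {(24,x2), (26,x2)}
  {24, 25, 26} × {x1} = {(24,x1), (25,x1), (26,x1)}
  {24, 25, 26} × {x2} = {(24,x2), (25,x2), (26,x2)}
  {24, 26} × {x1, x2} = {(24,x1), (24,x2), (26,x1), (26,x2)}
  {24, 25, 26} × {x1, x2} = {(24,x1), (24,x2), (25,x1), (25,x2), (26,x1), (26,x2)}
These 10 distinct sets form the basis B.
Close under arbitrary unions to get τ_{X×Y}; counting gives |τ_{X×Y}| = 16.


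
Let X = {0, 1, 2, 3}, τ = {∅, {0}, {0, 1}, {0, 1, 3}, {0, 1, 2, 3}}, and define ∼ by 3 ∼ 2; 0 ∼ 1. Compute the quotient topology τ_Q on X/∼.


X/∼ = {[0=1], [2=3]}; |τ_Q| = 3.

Equivalence classes: [0=1], [2=3].
Quotient map π: X → X/∼ sends 0 ↦ [0=1], 1 ↦ [0=1], 2 ↦ [2=3], 3 ↦ [2=3].
For each subset V ⊆ X/∼, compute π^{-1}(V) ⊆ X and check whether π^{-1}(V) ∈ τ. V is open in τ_Q iff π^{-1}(V) ∈ τ.
  V = {}: π^{-1}(V) = ∅ ∈ τ ✓.
  V = {[0=1]}: π^{-1}(V) = {0, 1} ∈ τ ✓.
  V = {[2=3]}: π^{-1}(V) = {2, 3} ∉ τ ✗.
  V = {[0=1], [2=3]}: π^{-1}(V) = {0, 1, 2, 3} ∈ τ ✓.
Open sets in the quotient: τ_Q = {{}, {[0=1]}, {[0=1], [2=3]}} (3 elements).


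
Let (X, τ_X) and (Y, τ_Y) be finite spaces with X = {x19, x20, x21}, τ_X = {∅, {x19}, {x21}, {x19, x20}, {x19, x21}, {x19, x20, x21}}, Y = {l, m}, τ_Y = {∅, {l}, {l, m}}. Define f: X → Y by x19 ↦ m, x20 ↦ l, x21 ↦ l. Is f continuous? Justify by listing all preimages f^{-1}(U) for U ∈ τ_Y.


f is NOT continuous.

Compute f^{-1}(U) for each U ∈ τ_Y:
  U = ∅: f^{-1}(U) = ∅ ∈ τ_X ✓.
  U = {l}: f^{-1}(U) = {x20, x21} ∉ τ_X ✗.
  U = {l, m}: f^{-1}(U) = {x19, x20, x21} ∈ τ_X ✓.
Found U = {l} with f^{-1}(U) = {x20, x21} not in τ_X. Therefore f is NOT continuous.


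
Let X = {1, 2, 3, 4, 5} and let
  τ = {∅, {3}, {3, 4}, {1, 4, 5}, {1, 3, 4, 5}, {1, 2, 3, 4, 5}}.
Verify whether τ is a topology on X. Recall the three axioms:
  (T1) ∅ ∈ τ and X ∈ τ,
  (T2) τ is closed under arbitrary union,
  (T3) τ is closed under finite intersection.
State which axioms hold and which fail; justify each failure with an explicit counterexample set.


τ is NOT a topology on X.

Axiom (T1): ∅ ∈ τ? Yes; X ∈ τ? Yes.
Axiom (T2/T3): check pairwise unions and intersections of members of τ.
Counterexample for (T3): {3, 4} ∩ {1, 4, 5} = {4} ∉ τ. Therefore τ is NOT a topology.


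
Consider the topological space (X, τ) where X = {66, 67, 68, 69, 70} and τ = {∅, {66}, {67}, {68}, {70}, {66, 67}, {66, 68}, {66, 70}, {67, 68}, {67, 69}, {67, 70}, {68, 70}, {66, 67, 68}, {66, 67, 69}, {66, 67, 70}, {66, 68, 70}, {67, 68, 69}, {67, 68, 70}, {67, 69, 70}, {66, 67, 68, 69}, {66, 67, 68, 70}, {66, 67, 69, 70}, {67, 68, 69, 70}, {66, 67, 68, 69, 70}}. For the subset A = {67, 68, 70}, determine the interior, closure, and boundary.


int(A) = {67, 68, 70}, cl(A) = {67, 68, 69, 70}, ∂A = {69}.

Closed sets in (X, τ) are complements of opens:
  closed(X, τ) = {∅, {66}, {68}, {69}, {70}, {66, 68}, {66, 69}, {66, 70}, {67, 69}, {68, 69}, {68, 70}, {69, 70}, {66, 67, 69}, {66, 68, 69}, {66, 68, 70}, {66, 69, 70}, {67, 68, 69}, {67, 69, 70}, {68, 69, 70}, {66, 67, 68, 69}, {66, 67, 69, 70}, {66, 68, 69, 70}, {67, 68, 69, 70}, {66, 67, 68, 69, 70}}.
int(A) = ⋃ {U ∈ τ : U ⊆ A}. Opens contained in A: ∅, {67}, {68}, {70}, {67, 68}, {67, 70}, {68, 70}, {67, 68, 70}.
Taking the union of these: int(A) = {67, 68, 70}.
cl(A) = ⋂ {C closed : A ⊆ C}. Closed sets containing A: {67, 68, 69, 70}, {66, 67, 68, 69, 70}.
Intersecting these: cl(A) = {67, 68, 69, 70}.
∂A = cl(A) ∖ int(A) = {67, 68, 69, 70} ∖ {67, 68, 70} = {69}.


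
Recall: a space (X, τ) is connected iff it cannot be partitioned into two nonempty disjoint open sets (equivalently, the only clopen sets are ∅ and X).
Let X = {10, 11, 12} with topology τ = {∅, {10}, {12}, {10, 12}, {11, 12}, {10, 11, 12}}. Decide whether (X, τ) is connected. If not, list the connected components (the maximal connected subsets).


(X, τ) is disconnected; components = [{10}, {11, 12}].

Find clopen sets (U ∈ τ with X ∖ U ∈ τ):
  U = ∅, X ∖ U = {10, 11, 12} — both open, so U is clopen.
  U = {10}, X ∖ U = {11, 12} — both open, so U is clopen.
  U = {11, 12}, X ∖ U = {10} — both open, so U is clopen.
  U = {10, 11, 12}, X ∖ U = ∅ — both open, so U is clopen.
Nontrivial clopen(s) exist: e.g. {11, 12}. So (X, τ) is disconnected.
Compute connected components by grouping points that agree on all clopens:
  component: {10}
  component: {11, 12}


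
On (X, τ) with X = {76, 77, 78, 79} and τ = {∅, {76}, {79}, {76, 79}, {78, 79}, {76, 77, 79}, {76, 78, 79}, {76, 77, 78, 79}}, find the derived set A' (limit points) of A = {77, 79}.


A' = {77, 78}

For each x ∈ X, list the open sets U ∈ τ with x ∈ U, then check whether U ∩ (A ∖ {x}) ≠ ∅ for every such U.
  x = 76: open {76} ∋ x has {76} ∩ (A ∖ {76}) = ∅, so x is NOT a limit point.
  x = 77: opens ∋ x are {76, 77, 79}, {76, 77, 78, 79}; each meets A ∖ {77}, so x IS a limit point.
  x = 78: opens ∋ x are {78, 79}, {76, 78, 79}, {76, 77, 78, 79}; each meets A ∖ {78}, so x IS a limit point.
  x = 79: open {79} ∋ x has {79} ∩ (A ∖ {79}) = ∅, so x is NOT a limit point.
Collecting: A' = {77, 78}.


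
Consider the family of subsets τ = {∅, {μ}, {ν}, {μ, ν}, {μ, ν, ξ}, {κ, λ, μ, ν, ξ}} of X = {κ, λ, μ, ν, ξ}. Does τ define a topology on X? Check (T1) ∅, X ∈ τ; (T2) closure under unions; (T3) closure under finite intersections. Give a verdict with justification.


τ IS a topology on X.

Axiom (T1): ∅ ∈ τ? Yes; X ∈ τ? Yes.
Axiom (T2/T3): check pairwise unions and intersections of members of τ.
All pairwise intersections and unions checked — each lies in τ. Therefore τ satisfies (T1), (T2), (T3): it IS a topology on X.


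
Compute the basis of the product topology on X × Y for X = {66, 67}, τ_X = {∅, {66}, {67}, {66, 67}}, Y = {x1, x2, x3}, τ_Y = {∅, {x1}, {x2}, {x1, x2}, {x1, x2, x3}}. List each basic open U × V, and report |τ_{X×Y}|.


Basis B = {∅ × ∅, {66} × {x1}, {66} × {x2}, {67} × {x1}, {67} × {x2}, {66} × {x1, x2}, {66, 67} × {x1}, {66, 67} × {x2}, {67} × {x1, x2}, {66} × {x1, x2, x3}, {67} × {x1, x2, x3}, {66, 67} × {x1, x2}, {66, 67} × {x1, x2, x3}}; |τ_{X×Y}| = 25.

Enumerate products U × V with U ∈ τ_X, V ∈ τ_Y (deduplicated):
  ∅ × ∅ = {} (∅)
  {66} × {x1} = {(66,x1)}
  {66} × {x2} = {(66,x2)}
  {67} × {x1} = {(67,x1)}
  {67} × {x2} = {(67,x2)}
  {66} × {x1, x2} = {(66,x1), (66,x2)}
  {66, 67} × {x1} = {(66,x1), (67,x1)}
  {66, 67} × {x2} = {(66,x2), (67,x2)}
  {67} × {x1, x2} = {(67,x1), (67,x2)}
  {66} × {x1, x2, x3} = {(66,x1), (66,x2), (66,x3)}
  {67} × {x1, x2, x3} = {(67,x1), (67,x2), (67,x3)}
  {66, 67} × {x1, x2} = {(66,x1), (66,x2), (67,x1), (67,x2)}
  {66, 67} × {x1, x2, x3} = {(66,x1), (66,x2), (66,x3), (67,x1), (67,x2), (67,x3)}
These 13 distinct sets form the basis B.
Close under arbitrary unions to get τ_{X×Y}; counting gives |τ_{X×Y}| = 25.


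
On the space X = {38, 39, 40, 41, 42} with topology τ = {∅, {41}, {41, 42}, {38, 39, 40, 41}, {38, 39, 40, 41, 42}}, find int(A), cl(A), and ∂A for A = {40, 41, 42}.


int(A) = {41, 42}, cl(A) = {38, 39, 40, 41, 42}, ∂A = {38, 39, 40}.

Closed sets in (X, τ) are complements of opens:
  closed(X, τ) = {∅, {42}, {38, 39, 40}, {38, 39, 40, 42}, {38, 39, 40, 41, 42}}.
int(A) = ⋃ {U ∈ τ : U ⊆ A}. Opens contained in A: ∅, {41}, {41, 42}.
Taking the union of these: int(A) = {41, 42}.
cl(A) = ⋂ {C closed : A ⊆ C}. Closed sets containing A: {38, 39, 40, 41, 42}.
Intersecting these: cl(A) = {38, 39, 40, 41, 42}.
∂A = cl(A) ∖ int(A) = {38, 39, 40, 41, 42} ∖ {41, 42} = {38, 39, 40}.


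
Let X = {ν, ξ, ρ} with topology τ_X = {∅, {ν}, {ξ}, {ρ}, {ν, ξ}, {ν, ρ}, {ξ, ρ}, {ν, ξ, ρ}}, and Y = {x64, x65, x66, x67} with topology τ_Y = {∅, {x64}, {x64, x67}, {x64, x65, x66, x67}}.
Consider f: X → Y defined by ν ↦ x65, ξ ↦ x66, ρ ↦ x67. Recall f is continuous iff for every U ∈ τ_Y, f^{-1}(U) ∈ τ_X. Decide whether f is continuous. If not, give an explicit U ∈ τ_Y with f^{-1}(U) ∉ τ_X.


f IS continuous.

Compute f^{-1}(U) for each U ∈ τ_Y:
  U = ∅: f^{-1}(U) = ∅ ∈ τ_X ✓.
  U = {x64}: f^{-1}(U) = ∅ ∈ τ_X ✓.
  U = {x64, x67}: f^{-1}(U) = {ρ} ∈ τ_X ✓.
  U = {x64, x65, x66, x67}: f^{-1}(U) = {ν, ξ, ρ} ∈ τ_X ✓.
Every preimage lies in τ_X, so f IS continuous.


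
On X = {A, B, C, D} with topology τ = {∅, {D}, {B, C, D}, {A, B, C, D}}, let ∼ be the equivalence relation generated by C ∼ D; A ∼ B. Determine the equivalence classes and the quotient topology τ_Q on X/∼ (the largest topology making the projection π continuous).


X/∼ = {[A=B], [C=D]}; |τ_Q| = 2.

Equivalence classes: [A=B], [C=D].
Quotient map π: X → X/∼ sends A ↦ [A=B], B ↦ [A=B], C ↦ [C=D], D ↦ [C=D].
For each subset V ⊆ X/∼, compute π^{-1}(V) ⊆ X and check whether π^{-1}(V) ∈ τ. V is open in τ_Q iff π^{-1}(V) ∈ τ.
  V = {}: π^{-1}(V) = ∅ ∈ τ ✓.
  V = {[A=B]}: π^{-1}(V) = {A, B} ∉ τ ✗.
  V = {[C=D]}: π^{-1}(V) = {C, D} ∉ τ ✗.
  V = {[A=B], [C=D]}: π^{-1}(V) = {A, B, C, D} ∈ τ ✓.
Open sets in the quotient: τ_Q = {{}, {[A=B], [C=D]}} (2 elements).


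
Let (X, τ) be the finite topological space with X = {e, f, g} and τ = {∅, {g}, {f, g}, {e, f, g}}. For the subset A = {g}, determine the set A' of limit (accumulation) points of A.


A' = {e, f}

For each x ∈ X, list the open sets U ∈ τ with x ∈ U, then check whether U ∩ (A ∖ {x}) ≠ ∅ for every such U.
  x = e: opens ∋ x are {e, f, g}; each meets A ∖ {e}, so x IS a limit point.
  x = f: opens ∋ x are {f, g}, {e, f, g}; each meets A ∖ {f}, so x IS a limit point.
  x = g: open {g} ∋ x has {g} ∩ (A ∖ {g}) = ∅, so x is NOT a limit point.
Collecting: A' = {e, f}.


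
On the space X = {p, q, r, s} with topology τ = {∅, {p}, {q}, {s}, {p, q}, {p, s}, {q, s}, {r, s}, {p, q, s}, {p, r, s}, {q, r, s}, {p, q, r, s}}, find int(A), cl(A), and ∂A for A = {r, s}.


int(A) = {r, s}, cl(A) = {r, s}, ∂A = ∅.

Closed sets in (X, τ) are complements of opens:
  closed(X, τ) = {∅, {p}, {q}, {r}, {p, q}, {p, r}, {q, r}, {r, s}, {p, q, r}, {p, r, s}, {q, r, s}, {p, q, r, s}}.
int(A) = ⋃ {U ∈ τ : U ⊆ A}. Opens contained in A: ∅, {s}, {r, s}.
Taking the union of these: int(A) = {r, s}.
cl(A) = ⋂ {C closed : A ⊆ C}. Closed sets containing A: {r, s}, {p, r, s}, {q, r, s}, {p, q, r, s}.
Intersecting these: cl(A) = {r, s}.
∂A = cl(A) ∖ int(A) = {r, s} ∖ {r, s} = ∅.
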